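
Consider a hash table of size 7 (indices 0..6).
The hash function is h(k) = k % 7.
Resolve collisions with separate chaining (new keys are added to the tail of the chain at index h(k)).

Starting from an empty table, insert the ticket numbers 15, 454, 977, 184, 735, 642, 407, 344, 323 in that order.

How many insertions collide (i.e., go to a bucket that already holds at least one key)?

3

Insert 15: h=1, bucket 1 empty → new chain.
Insert 454: h=6, bucket 6 empty → new chain.
Insert 977: h=4, bucket 4 empty → new chain.
Insert 184: h=2, bucket 2 empty → new chain.
Insert 735: h=0, bucket 0 empty → new chain.
Insert 642: h=5, bucket 5 empty → new chain.
Insert 407: h=1, bucket 1 nonempty → append to chain.
Insert 344: h=1, bucket 1 nonempty → append to chain.
Insert 323: h=1, bucket 1 nonempty → append to chain.
Final buckets:
0: 735
1: 15 -> 407 -> 344 -> 323
2: 184
3: ∅
4: 977
5: 642
6: 454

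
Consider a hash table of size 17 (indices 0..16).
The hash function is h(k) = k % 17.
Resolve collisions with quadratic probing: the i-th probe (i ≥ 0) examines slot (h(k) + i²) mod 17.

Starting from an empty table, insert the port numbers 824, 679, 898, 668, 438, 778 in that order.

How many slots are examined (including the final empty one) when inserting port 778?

3

824: h=8 => slot 8
679: h=16 => slot 16
898: h=14 => slot 14
668: h=5 => slot 5
438: h=13 => slot 13
778: h=13, probe 13,14,0 => slot 0
Table: [778, _, _, _, _, 668, _, _, 824, _, _, _, _, 438, 898, _, 679]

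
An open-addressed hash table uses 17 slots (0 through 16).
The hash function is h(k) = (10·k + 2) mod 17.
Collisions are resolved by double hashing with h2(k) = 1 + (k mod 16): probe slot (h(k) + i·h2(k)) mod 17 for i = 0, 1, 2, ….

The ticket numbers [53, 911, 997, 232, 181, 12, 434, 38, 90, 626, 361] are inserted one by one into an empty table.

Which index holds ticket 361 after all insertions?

53: h=5 -> slot 5
911: h=0 -> slot 0
997: h=10 -> slot 10
232: h=10, h2=9, probe 10,2 -> slot 2
181: h=10, h2=6, probe 10,16 -> slot 16
12: h=3 -> slot 3
434: h=7 -> slot 7
38: h=8 -> slot 8
90: h=1 -> slot 1
626: h=6 -> slot 6
361: h=8, h2=10, probe 8,1,11 -> slot 11
Table: [911, 90, 232, 12, _, 53, 626, 434, 38, _, 997, 361, _, _, _, _, 181]

11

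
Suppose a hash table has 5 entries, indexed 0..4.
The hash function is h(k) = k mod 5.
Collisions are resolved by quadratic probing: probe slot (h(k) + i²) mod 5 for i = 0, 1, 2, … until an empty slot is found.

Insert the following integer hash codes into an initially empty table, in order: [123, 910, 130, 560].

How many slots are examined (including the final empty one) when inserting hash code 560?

Insert 123: h=3, slot 3 empty -> index 3.
Insert 910: h=0, slot 0 empty -> index 0.
Insert 130: h=0, slot 0 occupied -> index 1.
Insert 560: h=0, slots 0,1 occupied -> index 4.
Table: [910, 130, ∅, 123, 560]

3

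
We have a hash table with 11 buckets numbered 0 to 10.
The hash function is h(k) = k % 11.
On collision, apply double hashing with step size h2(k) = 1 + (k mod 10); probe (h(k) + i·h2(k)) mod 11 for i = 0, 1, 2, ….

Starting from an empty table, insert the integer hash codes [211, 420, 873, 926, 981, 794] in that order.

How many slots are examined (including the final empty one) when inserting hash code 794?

2

211 hashes to 2; slot 2 is free => place at 2.
420 hashes to 2, h2=1; 2 taken => place at 3.
873 hashes to 4; slot 4 is free => place at 4.
926 hashes to 2, h2=7; 2 taken => place at 9.
981 hashes to 2, h2=2; 2,4 taken => place at 6.
794 hashes to 2, h2=5; 2 taken => place at 7.
Table: [., ., 211, 420, 873, ., 981, 794, ., 926, .]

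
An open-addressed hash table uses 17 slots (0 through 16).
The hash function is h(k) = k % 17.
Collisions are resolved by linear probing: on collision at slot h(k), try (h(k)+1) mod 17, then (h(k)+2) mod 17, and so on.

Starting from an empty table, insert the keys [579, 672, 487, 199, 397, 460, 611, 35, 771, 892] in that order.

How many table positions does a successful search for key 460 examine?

Insert 579: h=1, slot 1 empty => index 1.
Insert 672: h=9, slot 9 empty => index 9.
Insert 487: h=11, slot 11 empty => index 11.
Insert 199: h=12, slot 12 empty => index 12.
Insert 397: h=6, slot 6 empty => index 6.
Insert 460: h=1, slot 1 occupied => index 2.
Insert 611: h=16, slot 16 empty => index 16.
Insert 35: h=1, slots 1,2 occupied => index 3.
Insert 771: h=6, slot 6 occupied => index 7.
Insert 892: h=8, slot 8 empty => index 8.
Table: [_, 579, 460, 35, _, _, 397, 771, 892, 672, _, 487, 199, _, _, _, 611]
Lookup 460: h=1, probe 1,2 → found at 2.

2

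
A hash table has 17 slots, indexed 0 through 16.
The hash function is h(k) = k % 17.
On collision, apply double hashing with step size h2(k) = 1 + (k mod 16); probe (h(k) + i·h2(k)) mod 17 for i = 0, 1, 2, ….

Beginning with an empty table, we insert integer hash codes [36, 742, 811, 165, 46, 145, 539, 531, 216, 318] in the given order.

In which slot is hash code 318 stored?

36 hashes to 2; slot 2 is free -> place at 2.
742 hashes to 11; slot 11 is free -> place at 11.
811 hashes to 12; slot 12 is free -> place at 12.
165 hashes to 12, h2=6; 12 taken -> place at 1.
46 hashes to 12, h2=15; 12 taken -> place at 10.
145 hashes to 9; slot 9 is free -> place at 9.
539 hashes to 12, h2=12; 12 taken -> place at 7.
531 hashes to 4; slot 4 is free -> place at 4.
216 hashes to 12, h2=9; 12,4 taken -> place at 13.
318 hashes to 12, h2=15; 12,10 taken -> place at 8.
Table: [—, 165, 36, —, 531, —, —, 539, 318, 145, 46, 742, 811, 216, —, —, —]

8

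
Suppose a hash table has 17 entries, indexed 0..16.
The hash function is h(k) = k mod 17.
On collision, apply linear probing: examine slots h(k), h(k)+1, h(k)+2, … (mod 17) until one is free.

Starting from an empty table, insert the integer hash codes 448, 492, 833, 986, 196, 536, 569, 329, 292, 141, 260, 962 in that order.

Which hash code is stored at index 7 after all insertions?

448 hashes to 6; slot 6 is free -> place at 6.
492 hashes to 16; slot 16 is free -> place at 16.
833 hashes to 0; slot 0 is free -> place at 0.
986 hashes to 0; 0 taken -> place at 1.
196 hashes to 9; slot 9 is free -> place at 9.
536 hashes to 9; 9 taken -> place at 10.
569 hashes to 8; slot 8 is free -> place at 8.
329 hashes to 6; 6 taken -> place at 7.
292 hashes to 3; slot 3 is free -> place at 3.
141 hashes to 5; slot 5 is free -> place at 5.
260 hashes to 5; 5,6,7,8,9,10 taken -> place at 11.
962 hashes to 10; 10,11 taken -> place at 12.
Table: [833, 986, —, 292, —, 141, 448, 329, 569, 196, 536, 260, 962, —, —, —, 492]

329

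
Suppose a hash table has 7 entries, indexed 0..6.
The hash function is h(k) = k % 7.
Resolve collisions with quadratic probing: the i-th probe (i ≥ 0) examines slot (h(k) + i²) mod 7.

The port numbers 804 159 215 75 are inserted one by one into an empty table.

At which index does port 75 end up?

Insert 804: h=6, slot 6 empty => index 6.
Insert 159: h=5, slot 5 empty => index 5.
Insert 215: h=5, slots 5,6 occupied => index 2.
Insert 75: h=5, slots 5,6,2 occupied => index 0.
Table: [75, -, 215, -, -, 159, 804]

0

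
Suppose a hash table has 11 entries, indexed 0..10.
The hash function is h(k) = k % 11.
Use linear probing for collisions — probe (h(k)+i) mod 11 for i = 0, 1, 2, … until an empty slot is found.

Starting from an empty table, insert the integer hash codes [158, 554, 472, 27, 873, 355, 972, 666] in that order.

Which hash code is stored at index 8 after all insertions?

158 hashes to 4; slot 4 is free => place at 4.
554 hashes to 4; 4 taken => place at 5.
472 hashes to 10; slot 10 is free => place at 10.
27 hashes to 5; 5 taken => place at 6.
873 hashes to 4; 4,5,6 taken => place at 7.
355 hashes to 3; slot 3 is free => place at 3.
972 hashes to 4; 4,5,6,7 taken => place at 8.
666 hashes to 6; 6,7,8 taken => place at 9.
Table: [∅, ∅, ∅, 355, 158, 554, 27, 873, 972, 666, 472]

972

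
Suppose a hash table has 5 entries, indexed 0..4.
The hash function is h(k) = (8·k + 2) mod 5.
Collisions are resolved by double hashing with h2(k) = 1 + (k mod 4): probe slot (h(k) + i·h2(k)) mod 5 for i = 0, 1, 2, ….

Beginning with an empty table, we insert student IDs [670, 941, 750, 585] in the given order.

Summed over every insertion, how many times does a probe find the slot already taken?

670: h=2 -> slot 2
941: h=0 -> slot 0
750: h=2, h2=3, probe 2,0,3 -> slot 3
585: h=2, h2=2, probe 2,4 -> slot 4
Table: [941, ∅, 670, 750, 585]

3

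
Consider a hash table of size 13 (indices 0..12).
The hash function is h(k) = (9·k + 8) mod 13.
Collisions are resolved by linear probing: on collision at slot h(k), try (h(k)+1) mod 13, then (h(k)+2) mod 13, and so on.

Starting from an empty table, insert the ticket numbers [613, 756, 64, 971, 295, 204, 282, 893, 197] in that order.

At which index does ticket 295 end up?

2

Insert 613: h=0, slot 0 empty => index 0.
Insert 756: h=0, slot 0 occupied => index 1.
Insert 64: h=12, slot 12 empty => index 12.
Insert 971: h=11, slot 11 empty => index 11.
Insert 295: h=11, slots 11,12,0,1 occupied => index 2.
Insert 204: h=11, slots 11,12,0,1,2 occupied => index 3.
Insert 282: h=11, slots 11,12,0,1,2,3 occupied => index 4.
Insert 893: h=11, slots 11,12,0,1,2,3,4 occupied => index 5.
Insert 197: h=0, slots 0,1,2,3,4,5 occupied => index 6.
Table: [613, 756, 295, 204, 282, 893, 197, —, —, —, —, 971, 64]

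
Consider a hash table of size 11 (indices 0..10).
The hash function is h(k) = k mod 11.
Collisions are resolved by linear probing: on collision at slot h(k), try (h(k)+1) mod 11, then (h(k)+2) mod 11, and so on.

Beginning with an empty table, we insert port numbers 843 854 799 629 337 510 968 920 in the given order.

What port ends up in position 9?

799

Insert 843: h=7, slot 7 empty -> index 7.
Insert 854: h=7, slot 7 occupied -> index 8.
Insert 799: h=7, slots 7,8 occupied -> index 9.
Insert 629: h=2, slot 2 empty -> index 2.
Insert 337: h=7, slots 7,8,9 occupied -> index 10.
Insert 510: h=4, slot 4 empty -> index 4.
Insert 968: h=0, slot 0 empty -> index 0.
Insert 920: h=7, slots 7,8,9,10,0 occupied -> index 1.
Table: [968, 920, 629, —, 510, —, —, 843, 854, 799, 337]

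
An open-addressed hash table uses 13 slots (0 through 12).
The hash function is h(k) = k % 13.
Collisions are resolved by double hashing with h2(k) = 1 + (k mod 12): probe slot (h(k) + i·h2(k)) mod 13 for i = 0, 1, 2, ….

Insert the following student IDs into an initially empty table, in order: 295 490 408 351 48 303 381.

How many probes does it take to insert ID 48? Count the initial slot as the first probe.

2

295: h=9 => slot 9
490: h=9, h2=11, probe 9,7 => slot 7
408: h=5 => slot 5
351: h=0 => slot 0
48: h=9, h2=1, probe 9,10 => slot 10
303: h=4 => slot 4
381: h=4, h2=10, probe 4,1 => slot 1
Table: [351, 381, _, _, 303, 408, _, 490, _, 295, 48, _, _]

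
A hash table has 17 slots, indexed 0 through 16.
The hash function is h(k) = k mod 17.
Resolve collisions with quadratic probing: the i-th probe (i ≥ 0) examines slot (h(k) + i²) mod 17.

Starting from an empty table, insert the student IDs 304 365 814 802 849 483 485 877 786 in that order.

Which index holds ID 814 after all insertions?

Insert 304: h=15, slot 15 empty => index 15.
Insert 365: h=8, slot 8 empty => index 8.
Insert 814: h=15, slot 15 occupied => index 16.
Insert 802: h=3, slot 3 empty => index 3.
Insert 849: h=16, slot 16 occupied => index 0.
Insert 483: h=7, slot 7 empty => index 7.
Insert 485: h=9, slot 9 empty => index 9.
Insert 877: h=10, slot 10 empty => index 10.
Insert 786: h=4, slot 4 empty => index 4.
Table: [849, —, —, 802, 786, —, —, 483, 365, 485, 877, —, —, —, —, 304, 814]

16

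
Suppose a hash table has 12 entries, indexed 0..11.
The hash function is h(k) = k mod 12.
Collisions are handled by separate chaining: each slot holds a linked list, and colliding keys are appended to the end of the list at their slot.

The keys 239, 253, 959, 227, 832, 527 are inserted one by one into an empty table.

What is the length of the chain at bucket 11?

4

Insert 239: h=11, bucket 11 empty -> new chain.
Insert 253: h=1, bucket 1 empty -> new chain.
Insert 959: h=11, bucket 11 nonempty -> append to chain.
Insert 227: h=11, bucket 11 nonempty -> append to chain.
Insert 832: h=4, bucket 4 empty -> new chain.
Insert 527: h=11, bucket 11 nonempty -> append to chain.
Final buckets:
0: —
1: 253
2: —
3: —
4: 832
5: —
6: —
7: —
8: —
9: —
10: —
11: 239 -> 959 -> 227 -> 527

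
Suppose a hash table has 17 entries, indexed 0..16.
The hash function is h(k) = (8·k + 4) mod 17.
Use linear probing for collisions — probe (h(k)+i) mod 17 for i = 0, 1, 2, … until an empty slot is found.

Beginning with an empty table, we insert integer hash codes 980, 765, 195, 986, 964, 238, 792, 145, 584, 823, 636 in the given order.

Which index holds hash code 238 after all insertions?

980 hashes to 7; slot 7 is free → place at 7.
765 hashes to 4; slot 4 is free → place at 4.
195 hashes to 0; slot 0 is free → place at 0.
986 hashes to 4; 4 taken → place at 5.
964 hashes to 15; slot 15 is free → place at 15.
238 hashes to 4; 4,5 taken → place at 6.
792 hashes to 16; slot 16 is free → place at 16.
145 hashes to 8; slot 8 is free → place at 8.
584 hashes to 1; slot 1 is free → place at 1.
823 hashes to 9; slot 9 is free → place at 9.
636 hashes to 9; 9 taken → place at 10.
Table: [195, 584, _, _, 765, 986, 238, 980, 145, 823, 636, _, _, _, _, 964, 792]

6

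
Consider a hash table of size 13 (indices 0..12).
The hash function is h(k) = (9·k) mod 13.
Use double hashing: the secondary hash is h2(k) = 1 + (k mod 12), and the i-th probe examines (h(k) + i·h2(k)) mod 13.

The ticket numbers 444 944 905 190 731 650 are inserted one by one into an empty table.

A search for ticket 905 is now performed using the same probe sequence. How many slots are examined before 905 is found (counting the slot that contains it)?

Insert 444: h=5, slot 5 empty → index 5.
Insert 944: h=7, slot 7 empty → index 7.
Insert 905: h=7, h2=6, slot 7 occupied → index 0.
Insert 190: h=7, h2=11, slots 7,5 occupied → index 3.
Insert 731: h=1, slot 1 empty → index 1.
Insert 650: h=0, h2=3, slots 0,3 occupied → index 6.
Table: [905, 731, ., 190, ., 444, 650, 944, ., ., ., ., .]
Lookup 905: h=7, h2=6, probe 7,0 → found at 0.

2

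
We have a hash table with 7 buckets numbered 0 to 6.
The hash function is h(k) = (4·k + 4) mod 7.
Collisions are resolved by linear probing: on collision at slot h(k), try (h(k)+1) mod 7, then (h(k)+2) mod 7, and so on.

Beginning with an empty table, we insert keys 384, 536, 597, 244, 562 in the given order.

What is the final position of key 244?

1

Insert 384: h=0, slot 0 empty -> index 0.
Insert 536: h=6, slot 6 empty -> index 6.
Insert 597: h=5, slot 5 empty -> index 5.
Insert 244: h=0, slot 0 occupied -> index 1.
Insert 562: h=5, slots 5,6,0,1 occupied -> index 2.
Table: [384, 244, 562, _, _, 597, 536]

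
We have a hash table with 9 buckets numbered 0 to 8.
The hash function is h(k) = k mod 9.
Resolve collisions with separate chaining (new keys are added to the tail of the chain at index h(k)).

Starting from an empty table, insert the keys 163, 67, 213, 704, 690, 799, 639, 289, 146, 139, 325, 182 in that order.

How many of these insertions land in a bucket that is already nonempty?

163 -> bucket 1
67 -> bucket 4
213 -> bucket 6
704 -> bucket 2
690 -> bucket 6 (collision)
799 -> bucket 7
639 -> bucket 0
289 -> bucket 1 (collision)
146 -> bucket 2 (collision)
139 -> bucket 4 (collision)
325 -> bucket 1 (collision)
182 -> bucket 2 (collision)
Final buckets:
0: 639
1: 163 -> 289 -> 325
2: 704 -> 146 -> 182
3: -
4: 67 -> 139
5: -
6: 213 -> 690
7: 799
8: -

6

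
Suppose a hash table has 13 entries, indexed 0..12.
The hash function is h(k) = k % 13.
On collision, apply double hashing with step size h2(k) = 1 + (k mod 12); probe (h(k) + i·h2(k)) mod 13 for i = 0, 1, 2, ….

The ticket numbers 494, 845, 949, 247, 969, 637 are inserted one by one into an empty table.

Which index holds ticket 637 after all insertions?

Insert 494: h=0, slot 0 empty -> index 0.
Insert 845: h=0, h2=6, slot 0 occupied -> index 6.
Insert 949: h=0, h2=2, slot 0 occupied -> index 2.
Insert 247: h=0, h2=8, slot 0 occupied -> index 8.
Insert 969: h=7, slot 7 empty -> index 7.
Insert 637: h=0, h2=2, slots 0,2 occupied -> index 4.
Table: [494, ∅, 949, ∅, 637, ∅, 845, 969, 247, ∅, ∅, ∅, ∅]

4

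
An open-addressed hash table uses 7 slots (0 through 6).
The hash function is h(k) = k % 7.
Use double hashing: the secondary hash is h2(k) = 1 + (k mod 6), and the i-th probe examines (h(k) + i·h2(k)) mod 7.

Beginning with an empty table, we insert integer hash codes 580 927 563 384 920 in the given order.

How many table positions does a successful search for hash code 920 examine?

4

Insert 580: h=6, slot 6 empty => index 6.
Insert 927: h=3, slot 3 empty => index 3.
Insert 563: h=3, h2=6, slot 3 occupied => index 2.
Insert 384: h=6, h2=1, slot 6 occupied => index 0.
Insert 920: h=3, h2=3, slots 3,6,2 occupied => index 5.
Table: [384, —, 563, 927, —, 920, 580]
Lookup 920: h=3, h2=3, probe 3,6,2,5 → found at 5.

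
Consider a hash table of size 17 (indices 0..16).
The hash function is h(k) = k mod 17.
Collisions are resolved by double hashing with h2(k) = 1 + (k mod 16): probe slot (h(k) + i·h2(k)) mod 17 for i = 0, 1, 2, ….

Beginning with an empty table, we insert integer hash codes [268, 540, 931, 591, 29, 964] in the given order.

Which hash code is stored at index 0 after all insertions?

931

Insert 268: h=13, slot 13 empty → index 13.
Insert 540: h=13, h2=13, slot 13 occupied → index 9.
Insert 931: h=13, h2=4, slot 13 occupied → index 0.
Insert 591: h=13, h2=16, slot 13 occupied → index 12.
Insert 29: h=12, h2=14, slots 12,9 occupied → index 6.
Insert 964: h=12, h2=5, slots 12,0 occupied → index 5.
Table: [931, -, -, -, -, 964, 29, -, -, 540, -, -, 591, 268, -, -, -]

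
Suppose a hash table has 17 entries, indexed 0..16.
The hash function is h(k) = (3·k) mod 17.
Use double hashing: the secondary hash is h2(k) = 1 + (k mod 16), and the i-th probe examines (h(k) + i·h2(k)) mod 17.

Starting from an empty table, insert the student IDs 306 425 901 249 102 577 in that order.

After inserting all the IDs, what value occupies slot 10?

425

306: h=0 → slot 0
425: h=0, h2=10, probe 0,10 → slot 10
901: h=0, h2=6, probe 0,6 → slot 6
249: h=16 → slot 16
102: h=0, h2=7, probe 0,7 → slot 7
577: h=14 → slot 14
Table: [306, —, —, —, —, —, 901, 102, —, —, 425, —, —, —, 577, —, 249]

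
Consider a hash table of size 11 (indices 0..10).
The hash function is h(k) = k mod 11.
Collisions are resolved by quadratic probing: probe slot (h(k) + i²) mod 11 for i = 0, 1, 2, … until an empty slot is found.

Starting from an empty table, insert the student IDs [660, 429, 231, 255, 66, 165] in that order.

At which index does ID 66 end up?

9

660 hashes to 0; slot 0 is free => place at 0.
429 hashes to 0; 0 taken => place at 1.
231 hashes to 0; 0,1 taken => place at 4.
255 hashes to 2; slot 2 is free => place at 2.
66 hashes to 0; 0,1,4 taken => place at 9.
165 hashes to 0; 0,1,4,9 taken => place at 5.
Table: [660, 429, 255, ∅, 231, 165, ∅, ∅, ∅, 66, ∅]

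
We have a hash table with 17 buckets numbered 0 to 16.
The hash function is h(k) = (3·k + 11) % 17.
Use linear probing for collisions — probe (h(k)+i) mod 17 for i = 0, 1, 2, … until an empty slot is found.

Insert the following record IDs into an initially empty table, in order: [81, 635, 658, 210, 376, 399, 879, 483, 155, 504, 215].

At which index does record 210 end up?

14

81: h=16 → slot 16
635: h=12 → slot 12
658: h=13 → slot 13
210: h=12, probe 12,13,14 → slot 14
376: h=0 → slot 0
399: h=1 → slot 1
879: h=13, probe 13,14,15 → slot 15
483: h=15, probe 15,16,0,1,2 → slot 2
155: h=0, probe 0,1,2,3 → slot 3
504: h=10 → slot 10
215: h=10, probe 10,11 → slot 11
Table: [376, 399, 483, 155, -, -, -, -, -, -, 504, 215, 635, 658, 210, 879, 81]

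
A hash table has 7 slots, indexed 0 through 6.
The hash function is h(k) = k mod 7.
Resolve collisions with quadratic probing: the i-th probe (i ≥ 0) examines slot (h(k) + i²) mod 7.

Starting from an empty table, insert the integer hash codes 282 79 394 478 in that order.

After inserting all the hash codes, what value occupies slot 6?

394

282: h=2 -> slot 2
79: h=2, probe 2,3 -> slot 3
394: h=2, probe 2,3,6 -> slot 6
478: h=2, probe 2,3,6,4 -> slot 4
Table: [∅, ∅, 282, 79, 478, ∅, 394]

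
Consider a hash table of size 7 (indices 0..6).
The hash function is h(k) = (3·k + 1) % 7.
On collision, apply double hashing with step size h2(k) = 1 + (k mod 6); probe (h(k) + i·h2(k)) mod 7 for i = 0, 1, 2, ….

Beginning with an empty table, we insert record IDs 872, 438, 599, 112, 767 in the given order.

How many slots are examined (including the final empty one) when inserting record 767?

872 hashes to 6; slot 6 is free → place at 6.
438 hashes to 6, h2=1; 6 taken → place at 0.
599 hashes to 6, h2=6; 6 taken → place at 5.
112 hashes to 1; slot 1 is free → place at 1.
767 hashes to 6, h2=6; 6,5 taken → place at 4.
Table: [438, 112, ∅, ∅, 767, 599, 872]

3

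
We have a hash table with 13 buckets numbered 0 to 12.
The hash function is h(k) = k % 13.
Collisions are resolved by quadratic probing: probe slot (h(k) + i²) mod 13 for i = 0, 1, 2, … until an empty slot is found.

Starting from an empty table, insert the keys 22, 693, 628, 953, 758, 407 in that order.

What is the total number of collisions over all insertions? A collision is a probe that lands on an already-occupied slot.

22 hashes to 9; slot 9 is free => place at 9.
693 hashes to 4; slot 4 is free => place at 4.
628 hashes to 4; 4 taken => place at 5.
953 hashes to 4; 4,5 taken => place at 8.
758 hashes to 4; 4,5,8 taken => place at 0.
407 hashes to 4; 4,5,8,0 taken => place at 7.
Table: [758, —, —, —, 693, 628, —, 407, 953, 22, —, —, —]

10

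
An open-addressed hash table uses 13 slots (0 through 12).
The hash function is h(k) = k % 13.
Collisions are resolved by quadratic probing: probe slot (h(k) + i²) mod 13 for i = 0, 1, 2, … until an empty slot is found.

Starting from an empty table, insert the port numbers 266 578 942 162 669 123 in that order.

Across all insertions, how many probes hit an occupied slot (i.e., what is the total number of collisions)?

15

Insert 266: h=6, slot 6 empty => index 6.
Insert 578: h=6, slot 6 occupied => index 7.
Insert 942: h=6, slots 6,7 occupied => index 10.
Insert 162: h=6, slots 6,7,10 occupied => index 2.
Insert 669: h=6, slots 6,7,10,2 occupied => index 9.
Insert 123: h=6, slots 6,7,10,2,9 occupied => index 5.
Table: [—, —, 162, —, —, 123, 266, 578, —, 669, 942, —, —]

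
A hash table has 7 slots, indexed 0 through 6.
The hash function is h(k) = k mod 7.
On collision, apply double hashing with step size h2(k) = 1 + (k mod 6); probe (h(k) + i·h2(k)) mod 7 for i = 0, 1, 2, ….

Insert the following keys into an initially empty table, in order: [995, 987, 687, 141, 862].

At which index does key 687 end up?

995 hashes to 1; slot 1 is free => place at 1.
987 hashes to 0; slot 0 is free => place at 0.
687 hashes to 1, h2=4; 1 taken => place at 5.
141 hashes to 1, h2=4; 1,5 taken => place at 2.
862 hashes to 1, h2=5; 1 taken => place at 6.
Table: [987, 995, 141, -, -, 687, 862]

5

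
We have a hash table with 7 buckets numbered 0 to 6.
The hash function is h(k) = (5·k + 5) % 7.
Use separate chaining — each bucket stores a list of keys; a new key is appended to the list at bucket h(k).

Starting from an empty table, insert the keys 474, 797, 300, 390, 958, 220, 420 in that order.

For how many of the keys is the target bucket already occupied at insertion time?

474 → bucket 2
797 → bucket 0
300 → bucket 0 (collision)
390 → bucket 2 (collision)
958 → bucket 0 (collision)
220 → bucket 6
420 → bucket 5
Final buckets:
0: 797 -> 300 -> 958
1: -
2: 474 -> 390
3: -
4: -
5: 420
6: 220

3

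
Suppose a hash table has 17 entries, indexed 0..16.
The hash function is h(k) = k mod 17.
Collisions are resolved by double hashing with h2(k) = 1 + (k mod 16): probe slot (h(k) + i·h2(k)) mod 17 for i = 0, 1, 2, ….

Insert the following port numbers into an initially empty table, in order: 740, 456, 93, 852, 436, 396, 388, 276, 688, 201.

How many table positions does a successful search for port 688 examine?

Insert 740: h=9, slot 9 empty => index 9.
Insert 456: h=14, slot 14 empty => index 14.
Insert 93: h=8, slot 8 empty => index 8.
Insert 852: h=2, slot 2 empty => index 2.
Insert 436: h=11, slot 11 empty => index 11.
Insert 396: h=5, slot 5 empty => index 5.
Insert 388: h=14, h2=5, slots 14,2 occupied => index 7.
Insert 276: h=4, slot 4 empty => index 4.
Insert 688: h=8, h2=1, slots 8,9 occupied => index 10.
Insert 201: h=14, h2=10, slots 14,7 occupied => index 0.
Table: [201, -, 852, -, 276, 396, -, 388, 93, 740, 688, 436, -, -, 456, -, -]
Lookup 688: h=8, h2=1, probe 8,9,10 → found at 10.

3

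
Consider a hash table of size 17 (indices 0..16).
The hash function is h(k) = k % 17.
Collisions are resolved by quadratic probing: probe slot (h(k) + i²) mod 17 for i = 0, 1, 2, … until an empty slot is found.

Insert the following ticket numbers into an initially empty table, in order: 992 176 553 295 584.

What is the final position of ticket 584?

Insert 992: h=6, slot 6 empty -> index 6.
Insert 176: h=6, slot 6 occupied -> index 7.
Insert 553: h=9, slot 9 empty -> index 9.
Insert 295: h=6, slots 6,7 occupied -> index 10.
Insert 584: h=6, slots 6,7,10 occupied -> index 15.
Table: [_, _, _, _, _, _, 992, 176, _, 553, 295, _, _, _, _, 584, _]

15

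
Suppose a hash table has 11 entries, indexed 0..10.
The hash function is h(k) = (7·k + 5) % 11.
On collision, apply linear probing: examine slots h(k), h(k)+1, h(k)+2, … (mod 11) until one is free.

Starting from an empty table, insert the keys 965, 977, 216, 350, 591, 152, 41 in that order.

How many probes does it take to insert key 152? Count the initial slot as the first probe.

3

Insert 965: h=6, slot 6 empty -> index 6.
Insert 977: h=2, slot 2 empty -> index 2.
Insert 216: h=10, slot 10 empty -> index 10.
Insert 350: h=2, slot 2 occupied -> index 3.
Insert 591: h=6, slot 6 occupied -> index 7.
Insert 152: h=2, slots 2,3 occupied -> index 4.
Insert 41: h=6, slots 6,7 occupied -> index 8.
Table: [∅, ∅, 977, 350, 152, ∅, 965, 591, 41, ∅, 216]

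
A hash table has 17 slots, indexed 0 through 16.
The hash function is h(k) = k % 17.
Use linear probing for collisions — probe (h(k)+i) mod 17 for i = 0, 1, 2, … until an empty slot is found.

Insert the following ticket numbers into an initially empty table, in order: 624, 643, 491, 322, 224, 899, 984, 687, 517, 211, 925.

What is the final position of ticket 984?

1

Insert 624: h=12, slot 12 empty -> index 12.
Insert 643: h=14, slot 14 empty -> index 14.
Insert 491: h=15, slot 15 empty -> index 15.
Insert 322: h=16, slot 16 empty -> index 16.
Insert 224: h=3, slot 3 empty -> index 3.
Insert 899: h=15, slots 15,16 occupied -> index 0.
Insert 984: h=15, slots 15,16,0 occupied -> index 1.
Insert 687: h=7, slot 7 empty -> index 7.
Insert 517: h=7, slot 7 occupied -> index 8.
Insert 211: h=7, slots 7,8 occupied -> index 9.
Insert 925: h=7, slots 7,8,9 occupied -> index 10.
Table: [899, 984, —, 224, —, —, —, 687, 517, 211, 925, —, 624, —, 643, 491, 322]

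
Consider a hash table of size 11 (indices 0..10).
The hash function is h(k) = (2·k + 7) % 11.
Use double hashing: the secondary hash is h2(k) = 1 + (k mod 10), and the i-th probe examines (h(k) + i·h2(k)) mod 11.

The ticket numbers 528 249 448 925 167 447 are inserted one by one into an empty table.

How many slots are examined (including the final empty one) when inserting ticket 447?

528: h=7 → slot 7
249: h=10 → slot 10
448: h=1 → slot 1
925: h=9 → slot 9
167: h=0 → slot 0
447: h=10, h2=8, probe 10,7,4 → slot 4
Table: [167, 448, ∅, ∅, 447, ∅, ∅, 528, ∅, 925, 249]

3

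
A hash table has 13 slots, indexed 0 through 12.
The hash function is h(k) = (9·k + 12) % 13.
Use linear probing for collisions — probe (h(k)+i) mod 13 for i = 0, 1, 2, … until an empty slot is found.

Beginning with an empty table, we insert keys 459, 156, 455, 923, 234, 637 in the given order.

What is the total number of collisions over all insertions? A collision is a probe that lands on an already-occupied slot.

10

459 hashes to 9; slot 9 is free -> place at 9.
156 hashes to 12; slot 12 is free -> place at 12.
455 hashes to 12; 12 taken -> place at 0.
923 hashes to 12; 12,0 taken -> place at 1.
234 hashes to 12; 12,0,1 taken -> place at 2.
637 hashes to 12; 12,0,1,2 taken -> place at 3.
Table: [455, 923, 234, 637, —, —, —, —, —, 459, —, —, 156]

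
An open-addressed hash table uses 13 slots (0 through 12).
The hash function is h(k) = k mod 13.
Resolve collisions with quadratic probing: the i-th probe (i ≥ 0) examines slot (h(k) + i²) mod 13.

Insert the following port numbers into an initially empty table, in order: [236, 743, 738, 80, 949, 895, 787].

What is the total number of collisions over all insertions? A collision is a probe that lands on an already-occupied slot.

Insert 236: h=2, slot 2 empty → index 2.
Insert 743: h=2, slot 2 occupied → index 3.
Insert 738: h=10, slot 10 empty → index 10.
Insert 80: h=2, slots 2,3 occupied → index 6.
Insert 949: h=0, slot 0 empty → index 0.
Insert 895: h=11, slot 11 empty → index 11.
Insert 787: h=7, slot 7 empty → index 7.
Table: [949, ., 236, 743, ., ., 80, 787, ., ., 738, 895, .]

3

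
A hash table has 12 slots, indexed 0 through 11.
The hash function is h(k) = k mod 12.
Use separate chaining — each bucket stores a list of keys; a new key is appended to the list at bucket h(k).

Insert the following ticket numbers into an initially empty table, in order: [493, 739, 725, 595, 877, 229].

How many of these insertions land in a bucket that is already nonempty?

Insert 493: h=1, bucket 1 empty -> new chain.
Insert 739: h=7, bucket 7 empty -> new chain.
Insert 725: h=5, bucket 5 empty -> new chain.
Insert 595: h=7, bucket 7 nonempty -> append to chain.
Insert 877: h=1, bucket 1 nonempty -> append to chain.
Insert 229: h=1, bucket 1 nonempty -> append to chain.
Final buckets:
0: .
1: 493 -> 877 -> 229
2: .
3: .
4: .
5: 725
6: .
7: 739 -> 595
8: .
9: .
10: .
11: .

3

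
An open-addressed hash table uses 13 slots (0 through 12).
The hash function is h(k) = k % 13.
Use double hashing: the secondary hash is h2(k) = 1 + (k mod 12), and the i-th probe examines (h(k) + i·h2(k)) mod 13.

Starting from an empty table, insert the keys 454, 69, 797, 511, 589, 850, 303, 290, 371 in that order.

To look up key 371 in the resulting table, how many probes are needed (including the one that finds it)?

5

454: h=12 => slot 12
69: h=4 => slot 4
797: h=4, h2=6, probe 4,10 => slot 10
511: h=4, h2=8, probe 4,12,7 => slot 7
589: h=4, h2=2, probe 4,6 => slot 6
850: h=5 => slot 5
303: h=4, h2=4, probe 4,8 => slot 8
290: h=4, h2=3, probe 4,7,10,0 => slot 0
371: h=7, h2=12, probe 7,6,5,4,3 => slot 3
Table: [290, _, _, 371, 69, 850, 589, 511, 303, _, 797, _, 454]
Lookup 371: h=7, h2=12, probe 7,6,5,4,3 → found at 3.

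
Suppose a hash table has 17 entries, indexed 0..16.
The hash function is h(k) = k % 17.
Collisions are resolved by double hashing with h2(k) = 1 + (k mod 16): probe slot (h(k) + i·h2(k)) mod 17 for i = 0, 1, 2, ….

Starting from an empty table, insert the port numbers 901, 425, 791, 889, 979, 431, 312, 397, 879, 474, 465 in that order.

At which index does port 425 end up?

10

Insert 901: h=0, slot 0 empty → index 0.
Insert 425: h=0, h2=10, slot 0 occupied → index 10.
Insert 791: h=9, slot 9 empty → index 9.
Insert 889: h=5, slot 5 empty → index 5.
Insert 979: h=10, h2=4, slot 10 occupied → index 14.
Insert 431: h=6, slot 6 empty → index 6.
Insert 312: h=6, h2=9, slot 6 occupied → index 15.
Insert 397: h=6, h2=14, slot 6 occupied → index 3.
Insert 879: h=12, slot 12 empty → index 12.
Insert 474: h=15, h2=11, slots 15,9,3,14 occupied → index 8.
Insert 465: h=6, h2=2, slots 6,8,10,12,14 occupied → index 16.
Table: [901, —, —, 397, —, 889, 431, —, 474, 791, 425, —, 879, —, 979, 312, 465]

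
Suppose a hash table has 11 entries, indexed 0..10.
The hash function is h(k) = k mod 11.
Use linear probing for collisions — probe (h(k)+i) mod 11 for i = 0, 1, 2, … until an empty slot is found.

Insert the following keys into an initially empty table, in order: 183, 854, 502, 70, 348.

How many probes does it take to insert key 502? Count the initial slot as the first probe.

3

Insert 183: h=7, slot 7 empty -> index 7.
Insert 854: h=7, slot 7 occupied -> index 8.
Insert 502: h=7, slots 7,8 occupied -> index 9.
Insert 70: h=4, slot 4 empty -> index 4.
Insert 348: h=7, slots 7,8,9 occupied -> index 10.
Table: [., ., ., ., 70, ., ., 183, 854, 502, 348]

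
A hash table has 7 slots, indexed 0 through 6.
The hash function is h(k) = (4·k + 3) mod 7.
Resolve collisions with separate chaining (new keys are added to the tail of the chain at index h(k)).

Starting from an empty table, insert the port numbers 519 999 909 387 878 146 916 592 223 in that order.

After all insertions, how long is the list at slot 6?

4

Insert 519: h=0, bucket 0 empty → new chain.
Insert 999: h=2, bucket 2 empty → new chain.
Insert 909: h=6, bucket 6 empty → new chain.
Insert 387: h=4, bucket 4 empty → new chain.
Insert 878: h=1, bucket 1 empty → new chain.
Insert 146: h=6, bucket 6 nonempty → append to chain.
Insert 916: h=6, bucket 6 nonempty → append to chain.
Insert 592: h=5, bucket 5 empty → new chain.
Insert 223: h=6, bucket 6 nonempty → append to chain.
Final buckets:
0: 519
1: 878
2: 999
3: _
4: 387
5: 592
6: 909 -> 146 -> 916 -> 223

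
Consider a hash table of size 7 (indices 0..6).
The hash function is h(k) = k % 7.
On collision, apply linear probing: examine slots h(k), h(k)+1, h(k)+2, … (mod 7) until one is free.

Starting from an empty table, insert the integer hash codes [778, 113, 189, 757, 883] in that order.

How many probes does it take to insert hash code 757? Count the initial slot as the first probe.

3

778 hashes to 1; slot 1 is free => place at 1.
113 hashes to 1; 1 taken => place at 2.
189 hashes to 0; slot 0 is free => place at 0.
757 hashes to 1; 1,2 taken => place at 3.
883 hashes to 1; 1,2,3 taken => place at 4.
Table: [189, 778, 113, 757, 883, —, —]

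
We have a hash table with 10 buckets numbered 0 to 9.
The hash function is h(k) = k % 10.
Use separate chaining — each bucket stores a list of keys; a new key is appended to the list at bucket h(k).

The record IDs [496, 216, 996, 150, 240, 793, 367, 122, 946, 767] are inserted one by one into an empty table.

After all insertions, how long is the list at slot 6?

496 -> bucket 6
216 -> bucket 6 (collision)
996 -> bucket 6 (collision)
150 -> bucket 0
240 -> bucket 0 (collision)
793 -> bucket 3
367 -> bucket 7
122 -> bucket 2
946 -> bucket 6 (collision)
767 -> bucket 7 (collision)
Final buckets:
0: 150 -> 240
1: .
2: 122
3: 793
4: .
5: .
6: 496 -> 216 -> 996 -> 946
7: 367 -> 767
8: .
9: .

4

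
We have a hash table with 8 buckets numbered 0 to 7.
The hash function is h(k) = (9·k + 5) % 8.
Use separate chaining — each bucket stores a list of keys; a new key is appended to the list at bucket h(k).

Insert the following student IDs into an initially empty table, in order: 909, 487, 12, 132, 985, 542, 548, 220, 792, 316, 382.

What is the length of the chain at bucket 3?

Insert 909: h=2, bucket 2 empty → new chain.
Insert 487: h=4, bucket 4 empty → new chain.
Insert 12: h=1, bucket 1 empty → new chain.
Insert 132: h=1, bucket 1 nonempty → append to chain.
Insert 985: h=6, bucket 6 empty → new chain.
Insert 542: h=3, bucket 3 empty → new chain.
Insert 548: h=1, bucket 1 nonempty → append to chain.
Insert 220: h=1, bucket 1 nonempty → append to chain.
Insert 792: h=5, bucket 5 empty → new chain.
Insert 316: h=1, bucket 1 nonempty → append to chain.
Insert 382: h=3, bucket 3 nonempty → append to chain.
Final buckets:
0: —
1: 12 -> 132 -> 548 -> 220 -> 316
2: 909
3: 542 -> 382
4: 487
5: 792
6: 985
7: —

2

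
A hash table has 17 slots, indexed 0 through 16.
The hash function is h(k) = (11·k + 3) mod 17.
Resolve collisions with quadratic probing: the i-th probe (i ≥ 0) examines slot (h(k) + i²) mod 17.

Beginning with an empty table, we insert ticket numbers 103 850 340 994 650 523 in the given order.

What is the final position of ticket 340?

103 hashes to 14; slot 14 is free -> place at 14.
850 hashes to 3; slot 3 is free -> place at 3.
340 hashes to 3; 3 taken -> place at 4.
994 hashes to 6; slot 6 is free -> place at 6.
650 hashes to 13; slot 13 is free -> place at 13.
523 hashes to 10; slot 10 is free -> place at 10.
Table: [_, _, _, 850, 340, _, 994, _, _, _, 523, _, _, 650, 103, _, _]

4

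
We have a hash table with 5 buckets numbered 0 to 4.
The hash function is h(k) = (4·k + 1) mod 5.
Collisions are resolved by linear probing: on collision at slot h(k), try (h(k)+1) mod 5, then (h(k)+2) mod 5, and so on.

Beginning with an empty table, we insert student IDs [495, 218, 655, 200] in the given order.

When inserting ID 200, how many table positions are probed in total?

Insert 495: h=1, slot 1 empty -> index 1.
Insert 218: h=3, slot 3 empty -> index 3.
Insert 655: h=1, slot 1 occupied -> index 2.
Insert 200: h=1, slots 1,2,3 occupied -> index 4.
Table: [-, 495, 655, 218, 200]

4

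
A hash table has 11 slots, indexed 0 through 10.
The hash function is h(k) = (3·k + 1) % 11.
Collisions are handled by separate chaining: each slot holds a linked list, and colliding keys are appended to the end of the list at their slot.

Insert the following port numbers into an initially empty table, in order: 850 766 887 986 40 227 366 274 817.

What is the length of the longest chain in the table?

Insert 850: h=10, bucket 10 empty -> new chain.
Insert 766: h=0, bucket 0 empty -> new chain.
Insert 887: h=0, bucket 0 nonempty -> append to chain.
Insert 986: h=0, bucket 0 nonempty -> append to chain.
Insert 40: h=0, bucket 0 nonempty -> append to chain.
Insert 227: h=0, bucket 0 nonempty -> append to chain.
Insert 366: h=10, bucket 10 nonempty -> append to chain.
Insert 274: h=9, bucket 9 empty -> new chain.
Insert 817: h=10, bucket 10 nonempty -> append to chain.
Final buckets:
0: 766 -> 887 -> 986 -> 40 -> 227
1: _
2: _
3: _
4: _
5: _
6: _
7: _
8: _
9: 274
10: 850 -> 366 -> 817

5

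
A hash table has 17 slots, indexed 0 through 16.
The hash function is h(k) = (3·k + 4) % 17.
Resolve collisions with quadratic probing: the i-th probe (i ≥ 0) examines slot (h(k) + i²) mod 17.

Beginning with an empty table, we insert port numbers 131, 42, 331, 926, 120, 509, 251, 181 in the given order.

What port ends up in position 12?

Insert 131: h=6, slot 6 empty => index 6.
Insert 42: h=11, slot 11 empty => index 11.
Insert 331: h=11, slot 11 occupied => index 12.
Insert 926: h=11, slots 11,12 occupied => index 15.
Insert 120: h=7, slot 7 empty => index 7.
Insert 509: h=1, slot 1 empty => index 1.
Insert 251: h=9, slot 9 empty => index 9.
Insert 181: h=3, slot 3 empty => index 3.
Table: [., 509, ., 181, ., ., 131, 120, ., 251, ., 42, 331, ., ., 926, .]

331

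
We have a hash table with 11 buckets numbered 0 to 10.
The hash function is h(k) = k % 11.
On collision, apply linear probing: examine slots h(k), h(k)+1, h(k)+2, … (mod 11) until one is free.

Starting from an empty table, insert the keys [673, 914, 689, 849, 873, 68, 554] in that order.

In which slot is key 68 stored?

Insert 673: h=2, slot 2 empty => index 2.
Insert 914: h=1, slot 1 empty => index 1.
Insert 689: h=7, slot 7 empty => index 7.
Insert 849: h=2, slot 2 occupied => index 3.
Insert 873: h=4, slot 4 empty => index 4.
Insert 68: h=2, slots 2,3,4 occupied => index 5.
Insert 554: h=4, slots 4,5 occupied => index 6.
Table: [∅, 914, 673, 849, 873, 68, 554, 689, ∅, ∅, ∅]

5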